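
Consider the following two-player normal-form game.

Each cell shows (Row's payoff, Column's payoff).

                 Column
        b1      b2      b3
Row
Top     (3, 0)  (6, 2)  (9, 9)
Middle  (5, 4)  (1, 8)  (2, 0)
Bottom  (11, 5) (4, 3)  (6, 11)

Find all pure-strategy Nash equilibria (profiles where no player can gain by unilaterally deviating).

The unique pure-strategy Nash equilibrium is (Top, b3).

Row against b1: payoffs 3, 5, 11 → best response Bottom.
Row against b2: payoffs 6, 1, 4 → best response Top.
Row against b3: payoffs 9, 2, 6 → best response Top.
Column against Top: payoffs 0, 2, 9 → best response b3.
Column against Middle: payoffs 4, 8, 0 → best response b2.
Column against Bottom: payoffs 5, 3, 11 → best response b3.
Mutual best responses: (Top, b3).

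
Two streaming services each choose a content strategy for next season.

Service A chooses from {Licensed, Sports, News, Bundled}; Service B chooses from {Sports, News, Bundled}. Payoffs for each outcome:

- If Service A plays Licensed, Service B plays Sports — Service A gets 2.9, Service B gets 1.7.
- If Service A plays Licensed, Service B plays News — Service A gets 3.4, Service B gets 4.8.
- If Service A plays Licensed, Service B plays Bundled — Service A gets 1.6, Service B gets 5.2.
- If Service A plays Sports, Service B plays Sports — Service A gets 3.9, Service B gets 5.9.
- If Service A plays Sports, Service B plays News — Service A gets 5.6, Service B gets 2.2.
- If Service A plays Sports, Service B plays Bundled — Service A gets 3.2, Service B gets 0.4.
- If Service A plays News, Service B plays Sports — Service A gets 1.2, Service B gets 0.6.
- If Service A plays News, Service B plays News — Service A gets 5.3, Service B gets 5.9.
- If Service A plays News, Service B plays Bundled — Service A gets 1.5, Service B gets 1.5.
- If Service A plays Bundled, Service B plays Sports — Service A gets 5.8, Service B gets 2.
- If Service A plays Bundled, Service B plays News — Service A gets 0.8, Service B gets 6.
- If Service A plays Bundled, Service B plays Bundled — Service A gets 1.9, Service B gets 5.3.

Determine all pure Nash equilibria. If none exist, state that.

No pure-strategy Nash equilibrium.

For each player, find the best response to each opponent profile; mutual best responses are the pure NE.
Service A against Sports: payoffs 2.9, 3.9, 1.2, 5.8 → best response Bundled.
Service A against News: payoffs 3.4, 5.6, 5.3, 0.8 → best response Sports.
Service A against Bundled: payoffs 1.6, 3.2, 1.5, 1.9 → best response Sports.
Service B against Licensed: payoffs 1.7, 4.8, 5.2 → best response Bundled.
Service B against Sports: payoffs 5.9, 2.2, 0.4 → best response Sports.
Service B against News: payoffs 0.6, 5.9, 1.5 → best response News.
Service B against Bundled: payoffs 2, 6, 5.3 → best response News.
No profile is a mutual best response for all players.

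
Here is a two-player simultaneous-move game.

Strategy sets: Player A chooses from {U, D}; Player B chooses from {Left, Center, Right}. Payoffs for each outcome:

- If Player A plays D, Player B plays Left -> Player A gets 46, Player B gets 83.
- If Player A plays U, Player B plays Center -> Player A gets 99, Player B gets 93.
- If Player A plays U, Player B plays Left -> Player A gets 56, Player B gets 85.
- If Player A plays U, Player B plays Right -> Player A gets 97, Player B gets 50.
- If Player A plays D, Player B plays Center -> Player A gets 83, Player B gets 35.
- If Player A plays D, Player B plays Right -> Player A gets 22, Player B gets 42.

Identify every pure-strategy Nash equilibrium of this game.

Player A against Left: payoffs 56, 46 → best response U.
Player A against Center: payoffs 99, 83 → best response U.
Player A against Right: payoffs 97, 22 → best response U.
Player B against U: payoffs 85, 93, 50 → best response Center.
Player B against D: payoffs 83, 35, 42 → best response Left.
Mutual best responses: (U, Center).

Pure NE: (U, Center)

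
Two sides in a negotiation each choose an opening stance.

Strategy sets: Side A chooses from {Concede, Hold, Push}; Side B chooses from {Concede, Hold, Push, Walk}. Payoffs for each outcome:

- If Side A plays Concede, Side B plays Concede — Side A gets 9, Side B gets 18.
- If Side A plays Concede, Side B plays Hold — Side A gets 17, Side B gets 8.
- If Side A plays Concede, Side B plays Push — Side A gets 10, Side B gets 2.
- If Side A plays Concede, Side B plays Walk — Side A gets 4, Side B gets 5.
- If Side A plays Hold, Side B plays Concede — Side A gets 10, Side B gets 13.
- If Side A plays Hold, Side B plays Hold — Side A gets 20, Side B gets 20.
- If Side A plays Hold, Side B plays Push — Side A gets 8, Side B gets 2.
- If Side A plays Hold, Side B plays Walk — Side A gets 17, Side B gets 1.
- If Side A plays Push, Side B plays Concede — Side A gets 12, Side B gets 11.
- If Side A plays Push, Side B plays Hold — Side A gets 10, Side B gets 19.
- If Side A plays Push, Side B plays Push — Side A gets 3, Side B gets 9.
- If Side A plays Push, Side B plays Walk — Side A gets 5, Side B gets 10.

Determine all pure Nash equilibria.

Side A against Concede: payoffs 9, 10, 12 → best response Push.
Side A against Hold: payoffs 17, 20, 10 → best response Hold.
Side A against Push: payoffs 10, 8, 3 → best response Concede.
Side A against Walk: payoffs 4, 17, 5 → best response Hold.
Side B against Concede: payoffs 18, 8, 2, 5 → best response Concede.
Side B against Hold: payoffs 13, 20, 2, 1 → best response Hold.
Side B against Push: payoffs 11, 19, 9, 10 → best response Hold.
Mutual best responses: (Hold, Hold).

Pure NE: (Hold, Hold)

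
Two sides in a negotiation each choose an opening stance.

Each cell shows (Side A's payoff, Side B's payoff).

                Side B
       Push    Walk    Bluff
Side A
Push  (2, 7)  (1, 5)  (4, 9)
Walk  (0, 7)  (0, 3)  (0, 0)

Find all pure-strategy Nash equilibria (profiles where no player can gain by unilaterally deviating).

Side A against Push: payoffs 2, 0 → best response Push.
Side A against Walk: payoffs 1, 0 → best response Push.
Side A against Bluff: payoffs 4, 0 → best response Push.
Side B against Push: payoffs 7, 5, 9 → best response Bluff.
Side B against Walk: payoffs 7, 3, 0 → best response Push.
Mutual best responses: (Push, Bluff).

(Push, Bluff)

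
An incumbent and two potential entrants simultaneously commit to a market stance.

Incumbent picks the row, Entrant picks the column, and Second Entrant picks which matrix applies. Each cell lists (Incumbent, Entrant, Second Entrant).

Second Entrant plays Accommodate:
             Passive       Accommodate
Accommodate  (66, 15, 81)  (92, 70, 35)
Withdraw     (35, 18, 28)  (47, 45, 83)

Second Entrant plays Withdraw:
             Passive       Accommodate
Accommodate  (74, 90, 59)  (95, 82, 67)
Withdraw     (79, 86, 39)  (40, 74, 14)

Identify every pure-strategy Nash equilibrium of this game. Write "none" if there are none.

The unique pure-strategy Nash equilibrium is (Withdraw, Passive, Withdraw).

Incumbent against (Passive, Accommodate): payoffs 66, 35 → best response Accommodate.
Incumbent against (Passive, Withdraw): payoffs 74, 79 → best response Withdraw.
Incumbent against (Accommodate, Accommodate): payoffs 92, 47 → best response Accommodate.
Incumbent against (Accommodate, Withdraw): payoffs 95, 40 → best response Accommodate.
Entrant against (Accommodate, Accommodate): payoffs 15, 70 → best response Accommodate.
Entrant against (Accommodate, Withdraw): payoffs 90, 82 → best response Passive.
Entrant against (Withdraw, Accommodate): payoffs 18, 45 → best response Accommodate.
Entrant against (Withdraw, Withdraw): payoffs 86, 74 → best response Passive.
Second Entrant against (Accommodate, Passive): payoffs 81, 59 → best response Accommodate.
Second Entrant against (Accommodate, Accommodate): payoffs 35, 67 → best response Withdraw.
Second Entrant against (Withdraw, Passive): payoffs 28, 39 → best response Withdraw.
Second Entrant against (Withdraw, Accommodate): payoffs 83, 14 → best response Accommodate.
Mutual best responses: (Withdraw, Passive, Withdraw).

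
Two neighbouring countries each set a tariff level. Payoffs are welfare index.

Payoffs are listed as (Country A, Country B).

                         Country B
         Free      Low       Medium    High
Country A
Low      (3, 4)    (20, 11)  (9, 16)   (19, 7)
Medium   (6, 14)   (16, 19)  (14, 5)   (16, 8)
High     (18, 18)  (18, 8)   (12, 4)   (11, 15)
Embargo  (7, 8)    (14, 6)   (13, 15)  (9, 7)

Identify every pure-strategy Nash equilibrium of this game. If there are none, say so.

(High, Free)

(Low, Free): Country A can switch to Medium (3 → 6). Not NE.
(Low, Low): Country B can switch to Medium (11 → 16). Not NE.
(Low, Medium): Country A can switch to Medium (9 → 14). Not NE.
(Low, High): Country B can switch to Low (7 → 11). Not NE.
(Medium, Free): Country A can switch to High (6 → 18). Not NE.
(Medium, Low): Country A can switch to Low (16 → 20). Not NE.
(High, Free): Country A gets 18, best alternative 7; Country B gets 18, best alternative 15. No profitable deviation — NE.
(The remaining 9 profiles each have a profitable deviation by the same check.)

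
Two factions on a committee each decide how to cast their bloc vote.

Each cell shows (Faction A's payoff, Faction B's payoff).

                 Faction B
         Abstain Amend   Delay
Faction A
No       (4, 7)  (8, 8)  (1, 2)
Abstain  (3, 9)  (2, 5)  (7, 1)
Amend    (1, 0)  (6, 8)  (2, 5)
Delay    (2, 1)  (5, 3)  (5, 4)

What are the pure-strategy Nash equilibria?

(No, Amend)

Faction A against Abstain: payoffs 4, 3, 1, 2 → best response No.
Faction A against Amend: payoffs 8, 2, 6, 5 → best response No.
Faction A against Delay: payoffs 1, 7, 2, 5 → best response Abstain.
Faction B against No: payoffs 7, 8, 2 → best response Amend.
Faction B against Abstain: payoffs 9, 5, 1 → best response Abstain.
Faction B against Amend: payoffs 0, 8, 5 → best response Amend.
Faction B against Delay: payoffs 1, 3, 4 → best response Delay.
Mutual best responses: (No, Amend).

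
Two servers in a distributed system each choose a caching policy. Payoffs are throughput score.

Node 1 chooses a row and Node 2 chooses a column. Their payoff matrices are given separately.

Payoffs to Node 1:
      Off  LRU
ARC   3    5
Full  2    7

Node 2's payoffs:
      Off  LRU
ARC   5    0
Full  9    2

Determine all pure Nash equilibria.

For each strategy profile, look for a profitable unilateral deviation.
(ARC, Off): Node 1 gets 3, best alternative 2; Node 2 gets 5, best alternative 0. No profitable deviation — NE.
(ARC, LRU): Node 1 can switch to Full (5 → 7). Not NE.
(Full, Off): Node 1 can switch to ARC (2 → 3). Not NE.
(Full, LRU): Node 2 can switch to Off (2 → 9). Not NE.

Pure NE: (ARC, Off)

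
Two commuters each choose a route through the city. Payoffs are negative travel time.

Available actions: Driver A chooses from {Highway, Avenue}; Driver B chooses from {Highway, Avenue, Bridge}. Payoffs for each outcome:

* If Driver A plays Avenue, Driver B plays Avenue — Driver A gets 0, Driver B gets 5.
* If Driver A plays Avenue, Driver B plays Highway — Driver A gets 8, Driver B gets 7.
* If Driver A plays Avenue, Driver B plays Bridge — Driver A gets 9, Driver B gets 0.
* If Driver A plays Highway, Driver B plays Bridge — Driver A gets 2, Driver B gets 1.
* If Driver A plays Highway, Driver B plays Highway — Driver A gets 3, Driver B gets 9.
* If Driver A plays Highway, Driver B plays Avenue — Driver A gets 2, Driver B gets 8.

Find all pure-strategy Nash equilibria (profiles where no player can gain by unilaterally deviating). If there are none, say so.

For each strategy profile, look for a profitable unilateral deviation.
(Highway, Highway): Driver A can switch to Avenue (3 → 8). Not NE.
(Highway, Avenue): Driver B can switch to Highway (8 → 9). Not NE.
(Highway, Bridge): Driver A can switch to Avenue (2 → 9). Not NE.
(Avenue, Highway): Driver A gets 8, best alternative 3; Driver B gets 7, best alternative 5. No profitable deviation — NE.
(Avenue, Avenue): Driver A can switch to Highway (0 → 2). Not NE.
(Avenue, Bridge): Driver B can switch to Highway (0 → 7). Not NE.

Pure NE: (Avenue, Highway)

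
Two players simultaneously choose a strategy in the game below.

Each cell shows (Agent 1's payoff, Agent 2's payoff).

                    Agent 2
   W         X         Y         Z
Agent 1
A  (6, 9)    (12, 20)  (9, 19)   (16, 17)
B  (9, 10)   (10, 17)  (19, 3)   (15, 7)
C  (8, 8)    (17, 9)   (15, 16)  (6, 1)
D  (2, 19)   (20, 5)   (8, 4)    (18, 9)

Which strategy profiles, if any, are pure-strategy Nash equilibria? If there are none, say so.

none

Agent 1 against W: payoffs 6, 9, 8, 2 → best response B.
Agent 1 against X: payoffs 12, 10, 17, 20 → best response D.
Agent 1 against Y: payoffs 9, 19, 15, 8 → best response B.
Agent 1 against Z: payoffs 16, 15, 6, 18 → best response D.
Agent 2 against A: payoffs 9, 20, 19, 17 → best response X.
Agent 2 against B: payoffs 10, 17, 3, 7 → best response X.
Agent 2 against C: payoffs 8, 9, 16, 1 → best response Y.
Agent 2 against D: payoffs 19, 5, 4, 9 → best response W.
No profile is a mutual best response for all players.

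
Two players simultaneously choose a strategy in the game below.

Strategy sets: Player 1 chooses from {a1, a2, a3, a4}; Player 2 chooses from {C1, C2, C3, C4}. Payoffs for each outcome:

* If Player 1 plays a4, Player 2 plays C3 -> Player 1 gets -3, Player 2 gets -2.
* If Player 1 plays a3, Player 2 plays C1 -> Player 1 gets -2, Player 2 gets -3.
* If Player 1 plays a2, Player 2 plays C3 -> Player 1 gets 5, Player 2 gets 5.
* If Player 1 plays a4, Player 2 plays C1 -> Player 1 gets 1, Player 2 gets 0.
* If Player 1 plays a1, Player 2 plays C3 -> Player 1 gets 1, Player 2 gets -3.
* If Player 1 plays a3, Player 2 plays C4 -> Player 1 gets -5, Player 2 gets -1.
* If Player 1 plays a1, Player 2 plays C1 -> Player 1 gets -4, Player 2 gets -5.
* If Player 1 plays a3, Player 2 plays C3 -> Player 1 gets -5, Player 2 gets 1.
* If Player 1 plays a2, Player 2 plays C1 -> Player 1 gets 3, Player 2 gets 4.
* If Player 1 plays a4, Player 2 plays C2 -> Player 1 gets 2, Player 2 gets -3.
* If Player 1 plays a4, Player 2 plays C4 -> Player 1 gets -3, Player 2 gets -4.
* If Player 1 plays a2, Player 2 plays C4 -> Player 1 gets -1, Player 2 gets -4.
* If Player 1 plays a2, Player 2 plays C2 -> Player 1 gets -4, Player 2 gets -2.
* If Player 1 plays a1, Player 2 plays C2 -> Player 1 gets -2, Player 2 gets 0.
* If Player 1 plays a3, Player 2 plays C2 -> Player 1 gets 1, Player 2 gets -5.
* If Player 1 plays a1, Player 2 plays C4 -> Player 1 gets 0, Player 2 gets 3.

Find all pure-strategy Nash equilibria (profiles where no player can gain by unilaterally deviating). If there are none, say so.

Mark each player's best response to every combination of opponents' strategies; a profile where every player is best-responding is a pure Nash equilibrium.
Player 1 against C1: payoffs -4, 3, -2, 1 → best response a2.
Player 1 against C2: payoffs -2, -4, 1, 2 → best response a4.
Player 1 against C3: payoffs 1, 5, -5, -3 → best response a2.
Player 1 against C4: payoffs 0, -1, -5, -3 → best response a1.
Player 2 against a1: payoffs -5, 0, -3, 3 → best response C4.
Player 2 against a2: payoffs 4, -2, 5, -4 → best response C3.
Player 2 against a3: payoffs -3, -5, 1, -1 → best response C3.
Player 2 against a4: payoffs 0, -3, -2, -4 → best response C1.
Mutual best responses: (a1, C4); (a2, C3).

The pure Nash equilibria are (a1, C4); (a2, C3).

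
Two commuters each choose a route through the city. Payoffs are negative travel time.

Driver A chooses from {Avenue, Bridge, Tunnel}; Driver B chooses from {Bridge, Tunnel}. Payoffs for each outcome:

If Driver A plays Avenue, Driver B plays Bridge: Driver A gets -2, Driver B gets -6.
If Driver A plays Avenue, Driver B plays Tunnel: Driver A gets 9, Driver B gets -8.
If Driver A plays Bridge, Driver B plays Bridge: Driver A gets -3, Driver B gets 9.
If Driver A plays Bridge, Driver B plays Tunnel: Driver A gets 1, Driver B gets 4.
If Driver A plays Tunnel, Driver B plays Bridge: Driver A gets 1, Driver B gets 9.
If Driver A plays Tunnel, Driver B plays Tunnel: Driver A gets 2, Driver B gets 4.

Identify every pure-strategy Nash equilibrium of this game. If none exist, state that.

Driver A against Bridge: payoffs -2, -3, 1 → best response Tunnel.
Driver A against Tunnel: payoffs 9, 1, 2 → best response Avenue.
Driver B against Avenue: payoffs -6, -8 → best response Bridge.
Driver B against Bridge: payoffs 9, 4 → best response Bridge.
Driver B against Tunnel: payoffs 9, 4 → best response Bridge.
Mutual best responses: (Tunnel, Bridge).

(Tunnel, Bridge)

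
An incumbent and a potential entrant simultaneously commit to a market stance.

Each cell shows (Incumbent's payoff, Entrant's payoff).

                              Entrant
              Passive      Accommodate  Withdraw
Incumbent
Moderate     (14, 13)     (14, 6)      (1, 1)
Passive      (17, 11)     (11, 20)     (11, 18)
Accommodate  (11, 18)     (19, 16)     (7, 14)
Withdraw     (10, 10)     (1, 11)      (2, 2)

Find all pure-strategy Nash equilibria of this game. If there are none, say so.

For each player, find the best response to each opponent profile; mutual best responses are the pure NE.
Incumbent against Passive: payoffs 14, 17, 11, 10 → best response Passive.
Incumbent against Accommodate: payoffs 14, 11, 19, 1 → best response Accommodate.
Incumbent against Withdraw: payoffs 1, 11, 7, 2 → best response Passive.
Entrant against Moderate: payoffs 13, 6, 1 → best response Passive.
Entrant against Passive: payoffs 11, 20, 18 → best response Accommodate.
Entrant against Accommodate: payoffs 18, 16, 14 → best response Passive.
Entrant against Withdraw: payoffs 10, 11, 2 → best response Accommodate.
No profile is a mutual best response for all players.

There is no pure-strategy Nash equilibrium.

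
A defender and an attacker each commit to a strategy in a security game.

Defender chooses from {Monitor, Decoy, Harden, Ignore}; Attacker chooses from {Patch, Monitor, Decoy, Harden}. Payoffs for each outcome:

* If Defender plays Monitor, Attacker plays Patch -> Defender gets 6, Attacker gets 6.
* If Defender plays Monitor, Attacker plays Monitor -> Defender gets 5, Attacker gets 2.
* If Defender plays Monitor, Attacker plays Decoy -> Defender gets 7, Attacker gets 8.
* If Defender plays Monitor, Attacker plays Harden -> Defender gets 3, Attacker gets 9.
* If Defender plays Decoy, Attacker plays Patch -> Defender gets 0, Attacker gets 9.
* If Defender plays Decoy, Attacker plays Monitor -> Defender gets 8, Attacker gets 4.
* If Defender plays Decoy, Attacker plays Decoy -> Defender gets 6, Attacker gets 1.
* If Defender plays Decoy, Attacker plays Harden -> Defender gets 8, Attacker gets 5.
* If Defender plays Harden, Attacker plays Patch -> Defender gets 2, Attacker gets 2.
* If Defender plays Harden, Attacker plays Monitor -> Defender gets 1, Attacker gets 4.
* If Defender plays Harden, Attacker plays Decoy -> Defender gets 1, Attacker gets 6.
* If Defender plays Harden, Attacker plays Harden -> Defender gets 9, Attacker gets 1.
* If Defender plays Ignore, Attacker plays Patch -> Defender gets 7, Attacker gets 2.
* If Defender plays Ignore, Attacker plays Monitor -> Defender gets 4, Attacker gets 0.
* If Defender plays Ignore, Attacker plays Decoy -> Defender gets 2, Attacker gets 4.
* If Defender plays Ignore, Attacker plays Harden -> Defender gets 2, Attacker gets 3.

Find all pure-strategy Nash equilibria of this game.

(Monitor, Patch): Defender can switch to Ignore (6 → 7). Not NE.
(Monitor, Monitor): Defender can switch to Decoy (5 → 8). Not NE.
(Monitor, Decoy): Attacker can switch to Harden (8 → 9). Not NE.
(Monitor, Harden): Defender can switch to Decoy (3 → 8). Not NE.
(Decoy, Patch): Defender can switch to Monitor (0 → 6). Not NE.
(Decoy, Monitor): Attacker can switch to Patch (4 → 9). Not NE.
(Decoy, Decoy): Defender can switch to Monitor (6 → 7). Not NE.
(Decoy, Harden): Defender can switch to Harden (8 → 9). Not NE.
(The remaining 8 profiles each have a profitable deviation by the same check.)

No pure-strategy Nash equilibrium.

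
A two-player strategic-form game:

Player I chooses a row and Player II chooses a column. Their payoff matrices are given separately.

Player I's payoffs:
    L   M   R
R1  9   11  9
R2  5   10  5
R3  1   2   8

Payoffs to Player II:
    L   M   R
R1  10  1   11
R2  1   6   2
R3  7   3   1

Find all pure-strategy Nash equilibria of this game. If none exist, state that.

The unique pure-strategy Nash equilibrium is (R1, R).

Player I against L: payoffs 9, 5, 1 → best response R1.
Player I against M: payoffs 11, 10, 2 → best response R1.
Player I against R: payoffs 9, 5, 8 → best response R1.
Player II against R1: payoffs 10, 1, 11 → best response R.
Player II against R2: payoffs 1, 6, 2 → best response M.
Player II against R3: payoffs 7, 3, 1 → best response L.
Mutual best responses: (R1, R).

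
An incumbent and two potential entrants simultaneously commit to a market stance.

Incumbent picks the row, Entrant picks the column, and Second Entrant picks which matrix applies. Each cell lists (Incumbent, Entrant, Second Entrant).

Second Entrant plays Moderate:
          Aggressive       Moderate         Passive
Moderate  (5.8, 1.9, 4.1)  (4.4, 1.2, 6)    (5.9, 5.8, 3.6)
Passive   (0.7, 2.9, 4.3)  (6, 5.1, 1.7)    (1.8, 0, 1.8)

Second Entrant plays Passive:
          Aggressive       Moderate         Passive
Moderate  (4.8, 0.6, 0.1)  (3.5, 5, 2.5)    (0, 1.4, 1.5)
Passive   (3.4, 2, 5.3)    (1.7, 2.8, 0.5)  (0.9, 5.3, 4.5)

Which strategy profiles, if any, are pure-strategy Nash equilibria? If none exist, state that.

For each player, find the best response to each opponent profile; mutual best responses are the pure NE.
Incumbent against (Aggressive, Moderate): payoffs 5.8, 0.7 → best response Moderate.
Incumbent against (Aggressive, Passive): payoffs 4.8, 3.4 → best response Moderate.
Incumbent against (Moderate, Moderate): payoffs 4.4, 6 → best response Passive.
Incumbent against (Moderate, Passive): payoffs 3.5, 1.7 → best response Moderate.
Incumbent against (Passive, Moderate): payoffs 5.9, 1.8 → best response Moderate.
Incumbent against (Passive, Passive): payoffs 0, 0.9 → best response Passive.
Entrant against (Moderate, Moderate): payoffs 1.9, 1.2, 5.8 → best response Passive.
Entrant against (Moderate, Passive): payoffs 0.6, 5, 1.4 → best response Moderate.
Entrant against (Passive, Moderate): payoffs 2.9, 5.1, 0 → best response Moderate.
Entrant against (Passive, Passive): payoffs 2, 2.8, 5.3 → best response Passive.
Second Entrant against (Moderate, Aggressive): payoffs 4.1, 0.1 → best response Moderate.
Second Entrant against (Moderate, Moderate): payoffs 6, 2.5 → best response Moderate.
Second Entrant against (Moderate, Passive): payoffs 3.6, 1.5 → best response Moderate.
Second Entrant against (Passive, Aggressive): payoffs 4.3, 5.3 → best response Passive.
Second Entrant against (Passive, Moderate): payoffs 1.7, 0.5 → best response Moderate.
Second Entrant against (Passive, Passive): payoffs 1.8, 4.5 → best response Passive.
Mutual best responses: (Moderate, Passive, Moderate); (Passive, Moderate, Moderate); (Passive, Passive, Passive).

The pure Nash equilibria are (Moderate, Passive, Moderate); (Passive, Moderate, Moderate); (Passive, Passive, Passive).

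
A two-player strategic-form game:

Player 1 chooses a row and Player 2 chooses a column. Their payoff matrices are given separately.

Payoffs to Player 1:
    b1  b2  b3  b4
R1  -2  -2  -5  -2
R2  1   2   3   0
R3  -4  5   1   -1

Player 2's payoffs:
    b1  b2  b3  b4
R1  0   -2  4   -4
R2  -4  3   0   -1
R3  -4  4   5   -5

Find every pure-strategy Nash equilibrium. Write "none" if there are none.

none

Player 1 against b1: payoffs -2, 1, -4 → best response R2.
Player 1 against b2: payoffs -2, 2, 5 → best response R3.
Player 1 against b3: payoffs -5, 3, 1 → best response R2.
Player 1 against b4: payoffs -2, 0, -1 → best response R2.
Player 2 against R1: payoffs 0, -2, 4, -4 → best response b3.
Player 2 against R2: payoffs -4, 3, 0, -1 → best response b2.
Player 2 against R3: payoffs -4, 4, 5, -5 → best response b3.
No profile is a mutual best response for all players.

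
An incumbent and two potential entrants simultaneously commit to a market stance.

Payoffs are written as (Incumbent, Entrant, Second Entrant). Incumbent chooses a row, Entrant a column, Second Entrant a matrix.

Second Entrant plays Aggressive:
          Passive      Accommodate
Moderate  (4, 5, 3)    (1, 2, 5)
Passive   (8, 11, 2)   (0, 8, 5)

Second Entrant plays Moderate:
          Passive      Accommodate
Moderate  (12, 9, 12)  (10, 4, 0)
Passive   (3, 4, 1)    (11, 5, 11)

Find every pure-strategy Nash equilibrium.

Pure-strategy Nash equilibria: (Moderate, Passive, Moderate); (Passive, Passive, Aggressive); (Passive, Accommodate, Moderate)

Incumbent against (Passive, Aggressive): payoffs 4, 8 → best response Passive.
Incumbent against (Passive, Moderate): payoffs 12, 3 → best response Moderate.
Incumbent against (Accommodate, Aggressive): payoffs 1, 0 → best response Moderate.
Incumbent against (Accommodate, Moderate): payoffs 10, 11 → best response Passive.
Entrant against (Moderate, Aggressive): payoffs 5, 2 → best response Passive.
Entrant against (Moderate, Moderate): payoffs 9, 4 → best response Passive.
Entrant against (Passive, Aggressive): payoffs 11, 8 → best response Passive.
Entrant against (Passive, Moderate): payoffs 4, 5 → best response Accommodate.
Second Entrant against (Moderate, Passive): payoffs 3, 12 → best response Moderate.
Second Entrant against (Moderate, Accommodate): payoffs 5, 0 → best response Aggressive.
Second Entrant against (Passive, Passive): payoffs 2, 1 → best response Aggressive.
Second Entrant against (Passive, Accommodate): payoffs 5, 11 → best response Moderate.
Mutual best responses: (Moderate, Passive, Moderate); (Passive, Passive, Aggressive); (Passive, Accommodate, Moderate).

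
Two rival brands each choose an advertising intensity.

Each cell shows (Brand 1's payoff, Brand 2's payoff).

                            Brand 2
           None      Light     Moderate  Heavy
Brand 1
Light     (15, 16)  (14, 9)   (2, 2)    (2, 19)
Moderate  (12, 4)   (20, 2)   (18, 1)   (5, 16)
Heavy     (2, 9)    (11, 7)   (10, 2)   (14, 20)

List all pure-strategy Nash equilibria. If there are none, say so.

(Heavy, Heavy)

For each player, find the best response to each opponent profile; mutual best responses are the pure NE.
Brand 1 against None: payoffs 15, 12, 2 → best response Light.
Brand 1 against Light: payoffs 14, 20, 11 → best response Moderate.
Brand 1 against Moderate: payoffs 2, 18, 10 → best response Moderate.
Brand 1 against Heavy: payoffs 2, 5, 14 → best response Heavy.
Brand 2 against Light: payoffs 16, 9, 2, 19 → best response Heavy.
Brand 2 against Moderate: payoffs 4, 2, 1, 16 → best response Heavy.
Brand 2 against Heavy: payoffs 9, 7, 2, 20 → best response Heavy.
Mutual best responses: (Heavy, Heavy).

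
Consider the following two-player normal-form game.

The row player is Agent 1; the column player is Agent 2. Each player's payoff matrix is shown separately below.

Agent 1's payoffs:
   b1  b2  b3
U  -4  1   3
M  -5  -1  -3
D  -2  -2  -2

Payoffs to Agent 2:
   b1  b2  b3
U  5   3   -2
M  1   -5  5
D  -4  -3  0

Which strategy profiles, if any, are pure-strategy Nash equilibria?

There is no pure-strategy Nash equilibrium.

(U, b1): Agent 1 can switch to D (-4 → -2). Not NE.
(U, b2): Agent 2 can switch to b1 (3 → 5). Not NE.
(U, b3): Agent 2 can switch to b1 (-2 → 5). Not NE.
(M, b1): Agent 1 can switch to U (-5 → -4). Not NE.
(M, b2): Agent 1 can switch to U (-1 → 1). Not NE.
(M, b3): Agent 1 can switch to U (-3 → 3). Not NE.
(D, b1): Agent 2 can switch to b2 (-4 → -3). Not NE.
(D, b2): Agent 1 can switch to U (-2 → 1). Not NE.
(D, b3): Agent 1 can switch to U (-2 → 3). Not NE.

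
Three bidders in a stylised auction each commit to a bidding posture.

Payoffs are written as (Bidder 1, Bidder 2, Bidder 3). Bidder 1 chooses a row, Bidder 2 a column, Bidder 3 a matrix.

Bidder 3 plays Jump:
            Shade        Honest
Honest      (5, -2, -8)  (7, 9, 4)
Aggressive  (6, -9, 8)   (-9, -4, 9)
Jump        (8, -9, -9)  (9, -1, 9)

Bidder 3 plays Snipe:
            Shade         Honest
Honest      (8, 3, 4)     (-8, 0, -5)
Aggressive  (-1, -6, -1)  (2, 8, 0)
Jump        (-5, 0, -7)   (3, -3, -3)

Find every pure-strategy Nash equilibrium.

The pure Nash equilibria are (Honest, Shade, Snipe); (Jump, Honest, Jump).

(Honest, Shade, Jump): Bidder 1 can switch to Aggressive (5 → 6). Not NE.
(Honest, Shade, Snipe): Bidder 1 gets 8, best alternative -1; Bidder 2 gets 3, best alternative 0; Bidder 3 gets 4, best alternative -8. No profitable deviation — NE.
(Honest, Honest, Jump): Bidder 1 can switch to Jump (7 → 9). Not NE.
(Honest, Honest, Snipe): Bidder 1 can switch to Aggressive (-8 → 2). Not NE.
(Aggressive, Shade, Jump): Bidder 1 can switch to Jump (6 → 8). Not NE.
(Aggressive, Shade, Snipe): Bidder 1 can switch to Honest (-1 → 8). Not NE.
(Aggressive, Honest, Jump): Bidder 1 can switch to Honest (-9 → 7). Not NE.
(Aggressive, Honest, Snipe): Bidder 1 can switch to Jump (2 → 3). Not NE.
(Jump, Shade, Jump): Bidder 2 can switch to Honest (-9 → -1). Not NE.
(Jump, Shade, Snipe): Bidder 1 can switch to Honest (-5 → 8). Not NE.
(Jump, Honest, Jump): Bidder 1 gets 9, best alternative 7; Bidder 2 gets -1, best alternative -9; Bidder 3 gets 9, best alternative -3. No profitable deviation — NE.
(Jump, Honest, Snipe): Bidder 2 can switch to Shade (-3 → 0). Not NE.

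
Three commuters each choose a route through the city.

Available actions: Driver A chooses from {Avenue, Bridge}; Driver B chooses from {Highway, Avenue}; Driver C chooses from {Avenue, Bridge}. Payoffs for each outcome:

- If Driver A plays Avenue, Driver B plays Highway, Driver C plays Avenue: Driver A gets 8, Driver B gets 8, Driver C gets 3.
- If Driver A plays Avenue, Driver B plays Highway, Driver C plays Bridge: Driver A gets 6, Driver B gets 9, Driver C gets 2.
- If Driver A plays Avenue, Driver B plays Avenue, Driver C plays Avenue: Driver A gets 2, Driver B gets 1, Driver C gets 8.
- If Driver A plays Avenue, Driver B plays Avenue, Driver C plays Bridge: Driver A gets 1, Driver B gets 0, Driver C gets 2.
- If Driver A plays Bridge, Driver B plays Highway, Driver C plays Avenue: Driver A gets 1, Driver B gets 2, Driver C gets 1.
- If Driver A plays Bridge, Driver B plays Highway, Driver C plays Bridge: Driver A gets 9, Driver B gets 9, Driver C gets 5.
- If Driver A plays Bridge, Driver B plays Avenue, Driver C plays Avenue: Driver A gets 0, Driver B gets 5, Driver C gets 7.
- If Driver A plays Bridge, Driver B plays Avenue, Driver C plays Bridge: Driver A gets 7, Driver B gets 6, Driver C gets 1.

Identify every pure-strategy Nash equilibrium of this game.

The pure Nash equilibria are (Avenue, Highway, Avenue), (Bridge, Highway, Bridge).

Driver A against (Highway, Avenue): payoffs 8, 1 → best response Avenue.
Driver A against (Highway, Bridge): payoffs 6, 9 → best response Bridge.
Driver A against (Avenue, Avenue): payoffs 2, 0 → best response Avenue.
Driver A against (Avenue, Bridge): payoffs 1, 7 → best response Bridge.
Driver B against (Avenue, Avenue): payoffs 8, 1 → best response Highway.
Driver B against (Avenue, Bridge): payoffs 9, 0 → best response Highway.
Driver B against (Bridge, Avenue): payoffs 2, 5 → best response Avenue.
Driver B against (Bridge, Bridge): payoffs 9, 6 → best response Highway.
Driver C against (Avenue, Highway): payoffs 3, 2 → best response Avenue.
Driver C against (Avenue, Avenue): payoffs 8, 2 → best response Avenue.
Driver C against (Bridge, Highway): payoffs 1, 5 → best response Bridge.
Driver C against (Bridge, Avenue): payoffs 7, 1 → best response Avenue.
Mutual best responses: (Avenue, Highway, Avenue); (Bridge, Highway, Bridge).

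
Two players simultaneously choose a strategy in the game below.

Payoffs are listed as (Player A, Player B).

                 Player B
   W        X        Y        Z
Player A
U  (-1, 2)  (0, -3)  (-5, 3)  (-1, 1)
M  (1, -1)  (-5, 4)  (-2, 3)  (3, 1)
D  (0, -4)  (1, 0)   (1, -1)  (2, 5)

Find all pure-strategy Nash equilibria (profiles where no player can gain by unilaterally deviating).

(U, W): Player A can switch to M (-1 → 1). Not NE.
(U, X): Player A can switch to D (0 → 1). Not NE.
(U, Y): Player A can switch to M (-5 → -2). Not NE.
(U, Z): Player A can switch to M (-1 → 3). Not NE.
(M, W): Player B can switch to X (-1 → 4). Not NE.
(M, X): Player A can switch to U (-5 → 0). Not NE.
(The remaining 6 profiles each have a profitable deviation by the same check.)

There is no pure-strategy Nash equilibrium.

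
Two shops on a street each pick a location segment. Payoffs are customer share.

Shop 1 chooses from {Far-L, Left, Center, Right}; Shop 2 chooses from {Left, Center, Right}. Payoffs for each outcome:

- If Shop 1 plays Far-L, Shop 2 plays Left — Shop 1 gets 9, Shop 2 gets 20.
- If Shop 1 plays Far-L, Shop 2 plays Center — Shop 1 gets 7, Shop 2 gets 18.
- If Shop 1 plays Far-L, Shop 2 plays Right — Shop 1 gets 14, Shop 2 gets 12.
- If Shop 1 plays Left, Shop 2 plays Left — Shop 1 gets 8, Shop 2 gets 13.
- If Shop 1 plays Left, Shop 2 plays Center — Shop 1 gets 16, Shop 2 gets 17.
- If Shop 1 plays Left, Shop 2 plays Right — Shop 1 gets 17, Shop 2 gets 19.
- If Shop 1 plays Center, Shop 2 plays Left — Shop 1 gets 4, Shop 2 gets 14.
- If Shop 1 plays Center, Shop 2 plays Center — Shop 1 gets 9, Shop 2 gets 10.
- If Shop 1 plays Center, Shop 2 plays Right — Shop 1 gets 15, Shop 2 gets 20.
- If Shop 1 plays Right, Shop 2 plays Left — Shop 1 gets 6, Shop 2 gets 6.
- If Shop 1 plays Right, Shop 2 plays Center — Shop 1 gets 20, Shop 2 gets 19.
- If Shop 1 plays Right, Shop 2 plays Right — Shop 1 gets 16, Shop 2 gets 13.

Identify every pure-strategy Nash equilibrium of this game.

The pure Nash equilibria are (Far-L, Left), (Left, Right), (Right, Center).

Shop 1 against Left: payoffs 9, 8, 4, 6 → best response Far-L.
Shop 1 against Center: payoffs 7, 16, 9, 20 → best response Right.
Shop 1 against Right: payoffs 14, 17, 15, 16 → best response Left.
Shop 2 against Far-L: payoffs 20, 18, 12 → best response Left.
Shop 2 against Left: payoffs 13, 17, 19 → best response Right.
Shop 2 against Center: payoffs 14, 10, 20 → best response Right.
Shop 2 against Right: payoffs 6, 19, 13 → best response Center.
Mutual best responses: (Far-L, Left); (Left, Right); (Right, Center).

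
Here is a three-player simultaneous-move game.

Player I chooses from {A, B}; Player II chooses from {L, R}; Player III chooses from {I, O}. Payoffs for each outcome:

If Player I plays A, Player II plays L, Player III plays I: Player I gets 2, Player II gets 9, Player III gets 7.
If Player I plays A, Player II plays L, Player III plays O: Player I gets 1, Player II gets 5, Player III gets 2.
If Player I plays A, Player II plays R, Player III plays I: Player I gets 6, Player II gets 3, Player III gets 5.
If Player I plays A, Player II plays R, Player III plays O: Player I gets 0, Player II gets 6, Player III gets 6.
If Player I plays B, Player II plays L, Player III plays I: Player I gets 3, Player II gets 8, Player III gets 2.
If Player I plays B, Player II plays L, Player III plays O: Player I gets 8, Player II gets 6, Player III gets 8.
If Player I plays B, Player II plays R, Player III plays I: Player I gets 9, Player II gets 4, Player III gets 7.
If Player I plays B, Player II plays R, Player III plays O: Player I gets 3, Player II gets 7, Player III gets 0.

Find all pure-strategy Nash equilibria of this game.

There is no pure-strategy Nash equilibrium.

(A, L, I): Player I can switch to B (2 → 3). Not NE.
(A, L, O): Player I can switch to B (1 → 8). Not NE.
(A, R, I): Player I can switch to B (6 → 9). Not NE.
(A, R, O): Player I can switch to B (0 → 3). Not NE.
(B, L, I): Player III can switch to O (2 → 8). Not NE.
(B, L, O): Player II can switch to R (6 → 7). Not NE.
(B, R, I): Player II can switch to L (4 → 8). Not NE.
(B, R, O): Player III can switch to I (0 → 7). Not NE.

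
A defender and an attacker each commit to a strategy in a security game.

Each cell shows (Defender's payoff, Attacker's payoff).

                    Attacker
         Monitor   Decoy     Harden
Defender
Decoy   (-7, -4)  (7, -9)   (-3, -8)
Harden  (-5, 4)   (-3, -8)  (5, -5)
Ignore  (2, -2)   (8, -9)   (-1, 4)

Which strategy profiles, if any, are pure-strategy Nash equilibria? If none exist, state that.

none

Mark each player's best response to every combination of opponents' strategies; a profile where every player is best-responding is a pure Nash equilibrium.
Defender against Monitor: payoffs -7, -5, 2 → best response Ignore.
Defender against Decoy: payoffs 7, -3, 8 → best response Ignore.
Defender against Harden: payoffs -3, 5, -1 → best response Harden.
Attacker against Decoy: payoffs -4, -9, -8 → best response Monitor.
Attacker against Harden: payoffs 4, -8, -5 → best response Monitor.
Attacker against Ignore: payoffs -2, -9, 4 → best response Harden.
No profile is a mutual best response for all players.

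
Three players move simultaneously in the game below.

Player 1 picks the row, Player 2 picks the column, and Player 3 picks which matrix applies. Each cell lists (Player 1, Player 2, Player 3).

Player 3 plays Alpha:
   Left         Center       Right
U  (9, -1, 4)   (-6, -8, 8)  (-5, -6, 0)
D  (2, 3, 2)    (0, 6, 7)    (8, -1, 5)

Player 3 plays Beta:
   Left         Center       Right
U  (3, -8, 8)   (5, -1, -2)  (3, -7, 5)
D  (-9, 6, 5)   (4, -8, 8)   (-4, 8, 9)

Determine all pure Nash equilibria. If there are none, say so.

Player 1 against (Left, Alpha): payoffs 9, 2 → best response U.
Player 1 against (Left, Beta): payoffs 3, -9 → best response U.
Player 1 against (Center, Alpha): payoffs -6, 0 → best response D.
Player 1 against (Center, Beta): payoffs 5, 4 → best response U.
Player 1 against (Right, Alpha): payoffs -5, 8 → best response D.
Player 1 against (Right, Beta): payoffs 3, -4 → best response U.
Player 2 against (U, Alpha): payoffs -1, -8, -6 → best response Left.
Player 2 against (U, Beta): payoffs -8, -1, -7 → best response Center.
Player 2 against (D, Alpha): payoffs 3, 6, -1 → best response Center.
Player 2 against (D, Beta): payoffs 6, -8, 8 → best response Right.
Player 3 against (U, Left): payoffs 4, 8 → best response Beta.
Player 3 against (U, Center): payoffs 8, -2 → best response Alpha.
Player 3 against (U, Right): payoffs 0, 5 → best response Beta.
Player 3 against (D, Left): payoffs 2, 5 → best response Beta.
Player 3 against (D, Center): payoffs 7, 8 → best response Beta.
Player 3 against (D, Right): payoffs 5, 9 → best response Beta.
No profile is a mutual best response for all players.

none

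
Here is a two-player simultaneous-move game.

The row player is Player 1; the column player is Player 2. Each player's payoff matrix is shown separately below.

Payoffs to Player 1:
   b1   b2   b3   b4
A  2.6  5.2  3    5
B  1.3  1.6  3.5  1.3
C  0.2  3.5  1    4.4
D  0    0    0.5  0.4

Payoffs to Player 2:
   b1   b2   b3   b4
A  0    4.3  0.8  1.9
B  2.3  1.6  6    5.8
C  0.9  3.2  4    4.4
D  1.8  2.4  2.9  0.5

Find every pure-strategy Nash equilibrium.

(A, b2), (B, b3)

(A, b1): Player 2 can switch to b2 (0 → 4.3). Not NE.
(A, b2): Player 1 gets 5.2, best alternative 3.5; Player 2 gets 4.3, best alternative 1.9. No profitable deviation — NE.
(A, b3): Player 1 can switch to B (3 → 3.5). Not NE.
(A, b4): Player 2 can switch to b2 (1.9 → 4.3). Not NE.
(B, b1): Player 1 can switch to A (1.3 → 2.6). Not NE.
(B, b2): Player 1 can switch to A (1.6 → 5.2). Not NE.
(B, b3): Player 1 gets 3.5, best alternative 3; Player 2 gets 6, best alternative 5.8. No profitable deviation — NE.
(B, b4): Player 1 can switch to A (1.3 → 5). Not NE.
(C, b1): Player 1 can switch to A (0.2 → 2.6). Not NE.
(C, b2): Player 1 can switch to A (3.5 → 5.2). Not NE.
(The remaining 6 profiles each have a profitable deviation by the same check.)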